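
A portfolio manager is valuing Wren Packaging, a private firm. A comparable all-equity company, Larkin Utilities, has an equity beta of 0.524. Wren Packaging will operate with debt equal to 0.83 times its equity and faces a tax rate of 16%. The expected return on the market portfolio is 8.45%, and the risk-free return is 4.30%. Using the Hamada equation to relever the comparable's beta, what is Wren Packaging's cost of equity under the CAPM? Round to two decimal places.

β_L = β_U × [1 + (1 − t)(D/E)] = 0.524 × [1 + (1 − 0.16) × 0.83]
    = 0.524 × [1 + 0.84 × 0.83] = 0.524 × 1.6972 = 0.8893
MRP = 8.45% − 4.30% = 4.15%
E(R) = R_f + β_L × MRP = 4.30% + 0.8893 × 4.15% = 7.99%

7.99%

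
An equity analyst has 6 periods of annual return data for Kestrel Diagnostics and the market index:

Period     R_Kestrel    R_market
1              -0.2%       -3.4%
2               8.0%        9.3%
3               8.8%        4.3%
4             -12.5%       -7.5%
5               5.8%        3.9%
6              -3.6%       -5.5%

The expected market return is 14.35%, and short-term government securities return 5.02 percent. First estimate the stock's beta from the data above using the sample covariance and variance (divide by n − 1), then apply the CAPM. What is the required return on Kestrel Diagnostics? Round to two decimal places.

Mean R_i = (-0.2 + 8.0 + 8.8 − 12.5 + 5.8 − 3.6) / 6 = 1.0500%
Mean R_m = (-3.4 + 9.3 + 4.3 − 7.5 + 3.9 − 5.5) / 6 = 0.1833%
Σ(R_i − R̄_i)(R_m − R̄_m) = 247.9350  ⇒  Cov = 247.9350 / 5 = 49.5870
Σ(R_m − R̄_m)² = 218.0483  ⇒  Var(R_m) = 218.0483 / 5 = 43.6097
β = Cov / Var(R_m) = 49.5870 / 43.6097 = 1.1371
MRP = 14.35% − 5.02% = 9.33%
E(R) = R_f + β × MRP = 5.02% + 1.1371 × 9.33% = 15.63%

15.63%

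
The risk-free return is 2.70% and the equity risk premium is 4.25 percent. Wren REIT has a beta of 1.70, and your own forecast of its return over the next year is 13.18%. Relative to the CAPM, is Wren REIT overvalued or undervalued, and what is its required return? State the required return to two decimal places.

Required return = R_f + β·MRP = 2.70% + 1.70 × 4.25% = 9.93%
Forecast 13.18% > required 9.93% → the stock plots above the SML → undervalued.

Undervalued; required return 9.93%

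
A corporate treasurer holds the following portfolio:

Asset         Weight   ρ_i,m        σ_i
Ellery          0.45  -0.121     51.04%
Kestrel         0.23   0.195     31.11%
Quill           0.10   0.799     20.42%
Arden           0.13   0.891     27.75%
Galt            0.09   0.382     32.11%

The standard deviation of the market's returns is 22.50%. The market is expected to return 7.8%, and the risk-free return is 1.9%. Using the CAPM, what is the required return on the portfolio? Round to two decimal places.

β_Ellery = -0.121 × 51.04% / 22.50% = -0.2745
β_Kestrel = 0.195 × 31.11% / 22.50% = 0.2696
β_Quill = 0.799 × 20.42% / 22.50% = 0.7251
β_Arden = 0.891 × 27.75% / 22.50% = 1.0989
β_Galt = 0.382 × 32.11% / 22.50% = 0.5452
β_P = Σ w_i β_i = 0.45×-0.2745 + 0.23×0.2696 + 0.10×0.7251 + 0.13×1.0989 + 0.09×0.5452 = 0.2029
MRP = 7.8% − 1.9% = 5.90%
E(R_P) = R_f + β_P × MRP = 1.9% + 0.2029 × 5.9% = 3.10%

3.10%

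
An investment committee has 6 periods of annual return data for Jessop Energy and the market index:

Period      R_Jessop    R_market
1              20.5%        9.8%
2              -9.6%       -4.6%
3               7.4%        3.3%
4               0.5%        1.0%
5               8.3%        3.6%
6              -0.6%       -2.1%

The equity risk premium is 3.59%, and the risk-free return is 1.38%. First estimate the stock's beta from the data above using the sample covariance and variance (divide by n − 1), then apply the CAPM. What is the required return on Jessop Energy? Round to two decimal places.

8.56%

Mean R_i = (20.5 − 9.6 + 7.4 + 0.5 + 8.3 − 0.6) / 6 = 4.4167%
Mean R_m = (9.8 − 4.6 + 3.3 + 1.0 + 3.6 − 2.1) / 6 = 1.8333%
Σ(R_i − R̄_i)(R_m − R̄_m) = 252.5367  ⇒  Cov = 252.5367 / 5 = 50.5073
Σ(R_m − R̄_m)² = 126.2933  ⇒  Var(R_m) = 126.2933 / 5 = 25.2587
β = Cov / Var(R_m) = 50.5073 / 25.2587 = 1.9996
E(R) = R_f + β × MRP = 1.38% + 1.9996 × 3.59% = 8.56%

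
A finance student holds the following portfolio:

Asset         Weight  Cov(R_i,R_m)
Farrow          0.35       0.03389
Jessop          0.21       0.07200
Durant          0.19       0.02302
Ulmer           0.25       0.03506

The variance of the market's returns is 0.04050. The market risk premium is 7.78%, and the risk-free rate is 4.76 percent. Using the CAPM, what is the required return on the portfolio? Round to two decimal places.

β_Farrow = 0.03389 / 0.04050 = 0.8368
β_Jessop = 0.07200 / 0.04050 = 1.7778
β_Durant = 0.02302 / 0.04050 = 0.5684
β_Ulmer = 0.03506 / 0.04050 = 0.8657
β_P = Σ w_i β_i = 0.35×0.8368 + 0.21×1.7778 + 0.19×0.5684 + 0.25×0.8657 = 0.9906
E(R_P) = R_f + β_P × MRP = 4.76% + 0.9906 × 7.78% = 12.47%

12.47%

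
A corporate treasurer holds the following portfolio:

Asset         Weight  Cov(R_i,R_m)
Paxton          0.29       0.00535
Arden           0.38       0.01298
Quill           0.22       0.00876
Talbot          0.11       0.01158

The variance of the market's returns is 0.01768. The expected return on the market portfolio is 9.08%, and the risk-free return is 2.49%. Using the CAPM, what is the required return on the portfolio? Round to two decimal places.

6.10%

β_Paxton = 0.00535 / 0.01768 = 0.3026
β_Arden = 0.01298 / 0.01768 = 0.7342
β_Quill = 0.00876 / 0.01768 = 0.4955
β_Talbot = 0.01158 / 0.01768 = 0.6550
β_P = Σ w_i β_i = 0.29×0.3026 + 0.38×0.7342 + 0.22×0.4955 + 0.11×0.6550 = 0.5478
MRP = 9.08% − 2.49% = 6.59%
E(R_P) = R_f + β_P × MRP = 2.49% + 0.5478 × 6.59% = 6.10%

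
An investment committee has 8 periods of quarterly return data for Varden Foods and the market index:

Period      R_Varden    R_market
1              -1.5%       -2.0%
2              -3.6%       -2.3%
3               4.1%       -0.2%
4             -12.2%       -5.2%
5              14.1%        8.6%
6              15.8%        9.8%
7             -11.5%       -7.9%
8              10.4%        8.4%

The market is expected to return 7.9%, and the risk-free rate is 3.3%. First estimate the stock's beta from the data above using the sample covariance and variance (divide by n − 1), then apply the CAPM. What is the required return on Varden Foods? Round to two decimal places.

Mean R_i = (-1.5 − 3.6 + 4.1 − 12.2 + 14.1 + 15.8 − 11.5 + 10.4) / 8 = 1.9500%
Mean R_m = (-2.0 − 2.3 − 0.2 − 5.2 + 8.6 + 9.8 − 7.9 + 8.4) / 8 = 1.1500%
Σ(R_i − R̄_i)(R_m − R̄_m) = 510.2700  ⇒  Cov = 510.2700 / 7 = 72.8957
Σ(R_m − R̄_m)² = 328.7600  ⇒  Var(R_m) = 328.7600 / 7 = 46.9657
β = Cov / Var(R_m) = 72.8957 / 46.9657 = 1.5521
MRP = 7.9% − 3.3% = 4.60%
E(R) = R_f + β × MRP = 3.3% + 1.5521 × 4.6% = 10.44%

10.44%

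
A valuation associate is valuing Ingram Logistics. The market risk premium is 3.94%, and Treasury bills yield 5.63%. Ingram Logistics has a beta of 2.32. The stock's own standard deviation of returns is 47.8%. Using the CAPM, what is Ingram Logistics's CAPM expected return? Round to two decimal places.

14.77%

E(R) = R_f + β × MRP = 5.63% + 2.32 × 3.94% = 14.77%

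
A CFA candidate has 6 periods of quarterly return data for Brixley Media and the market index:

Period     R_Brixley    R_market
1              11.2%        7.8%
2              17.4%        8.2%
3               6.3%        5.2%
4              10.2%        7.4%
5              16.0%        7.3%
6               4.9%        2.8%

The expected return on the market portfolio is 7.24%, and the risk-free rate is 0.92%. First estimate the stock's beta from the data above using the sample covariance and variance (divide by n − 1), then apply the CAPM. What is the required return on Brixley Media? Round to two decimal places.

Mean R_i = (11.2 + 17.4 + 6.3 + 10.2 + 16.0 + 4.9) / 6 = 11.0000%
Mean R_m = (7.8 + 8.2 + 5.2 + 7.4 + 7.3 + 2.8) / 6 = 6.4500%
Σ(R_i − R̄_i)(R_m − R̄_m) = 43.1000  ⇒  Cov = 43.1000 / 5 = 8.6200
Σ(R_m − R̄_m)² = 21.3950  ⇒  Var(R_m) = 21.3950 / 5 = 4.2790
β = Cov / Var(R_m) = 8.6200 / 4.2790 = 2.0145
MRP = 7.24% − 0.92% = 6.32%
E(R) = R_f + β × MRP = 0.92% + 2.0145 × 6.32% = 13.65%

13.65%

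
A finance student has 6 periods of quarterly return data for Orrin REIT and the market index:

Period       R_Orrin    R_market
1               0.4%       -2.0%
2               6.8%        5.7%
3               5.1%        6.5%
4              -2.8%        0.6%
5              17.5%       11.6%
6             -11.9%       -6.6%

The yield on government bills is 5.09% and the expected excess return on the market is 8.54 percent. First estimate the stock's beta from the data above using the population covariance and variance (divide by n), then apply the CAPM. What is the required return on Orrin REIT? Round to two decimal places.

17.42%

Mean R_i = (0.4 + 6.8 + 5.1 − 2.8 + 17.5 − 11.9) / 6 = 2.5167%
Mean R_m = (-2.0 + 5.7 + 6.5 + 0.6 + 11.6 − 6.6) / 6 = 2.6333%
Σ(R_i − R̄_i)(R_m − R̄_m) = 311.2067  ⇒  Cov = 311.2067 / 6 = 51.8678
Σ(R_m − R̄_m)² = 215.6133  ⇒  Var(R_m) = 215.6133 / 6 = 35.9356
β = Cov / Var(R_m) = 51.8678 / 35.9356 = 1.4434
E(R) = R_f + β × MRP = 5.09% + 1.4434 × 8.54% = 17.42%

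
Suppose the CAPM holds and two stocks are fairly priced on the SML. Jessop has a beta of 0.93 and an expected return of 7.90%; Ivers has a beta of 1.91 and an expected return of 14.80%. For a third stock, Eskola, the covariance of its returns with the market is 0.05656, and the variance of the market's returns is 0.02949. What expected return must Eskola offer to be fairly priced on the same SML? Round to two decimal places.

MRP = (14.80% − 7.90%) / (1.91 − 0.93) = 7.0408%
R_f = 7.90% − 0.93 × 7.0408% = 1.3521%
β_Eskola = Cov / Var(R_m) = 0.05656 / 0.02949 = 1.9179
E(R_Eskola) = R_f + β × MRP = 1.3521% + 1.9179 × 7.0408% = 14.86%

14.86%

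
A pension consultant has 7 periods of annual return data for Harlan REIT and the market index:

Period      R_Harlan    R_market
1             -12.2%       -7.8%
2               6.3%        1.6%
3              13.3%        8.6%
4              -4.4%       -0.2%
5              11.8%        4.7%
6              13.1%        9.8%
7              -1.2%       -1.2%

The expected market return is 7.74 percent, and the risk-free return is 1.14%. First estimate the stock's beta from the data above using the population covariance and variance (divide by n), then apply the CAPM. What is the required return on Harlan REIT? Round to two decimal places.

11.42%

Mean R_i = (-12.2 + 6.3 + 13.3 − 4.4 + 11.8 + 13.1 − 1.2) / 7 = 3.8143%
Mean R_m = (-7.8 + 1.6 + 8.6 − 0.2 + 4.7 + 9.8 − 1.2) / 7 = 2.2143%
Σ(R_i − R̄_i)(R_m − R̄_m) = 346.6586  ⇒  Cov = 346.6586 / 7 = 49.5227
Σ(R_m − R̄_m)² = 222.6486  ⇒  Var(R_m) = 222.6486 / 7 = 31.8069
β = Cov / Var(R_m) = 49.5227 / 31.8069 = 1.5570
MRP = 7.74% − 1.14% = 6.60%
E(R) = R_f + β × MRP = 1.14% + 1.5570 × 6.60% = 11.42%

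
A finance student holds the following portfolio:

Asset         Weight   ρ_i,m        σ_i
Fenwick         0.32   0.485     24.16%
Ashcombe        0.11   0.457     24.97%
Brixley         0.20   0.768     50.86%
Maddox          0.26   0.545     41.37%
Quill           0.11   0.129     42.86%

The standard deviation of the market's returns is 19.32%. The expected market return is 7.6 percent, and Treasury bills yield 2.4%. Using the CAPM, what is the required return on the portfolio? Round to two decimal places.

β_Fenwick = 0.485 × 24.16% / 19.32% = 0.6065
β_Ashcombe = 0.457 × 24.97% / 19.32% = 0.5906
β_Brixley = 0.768 × 50.86% / 19.32% = 2.0218
β_Maddox = 0.545 × 41.37% / 19.32% = 1.1670
β_Quill = 0.129 × 42.86% / 19.32% = 0.2862
β_P = Σ w_i β_i = 0.32×0.6065 + 0.11×0.5906 + 0.20×2.0218 + 0.26×1.1670 + 0.11×0.2862 = 0.9983
MRP = 7.6% − 2.4% = 5.20%
E(R_P) = R_f + β_P × MRP = 2.4% + 0.9983 × 5.2% = 7.59%

7.59%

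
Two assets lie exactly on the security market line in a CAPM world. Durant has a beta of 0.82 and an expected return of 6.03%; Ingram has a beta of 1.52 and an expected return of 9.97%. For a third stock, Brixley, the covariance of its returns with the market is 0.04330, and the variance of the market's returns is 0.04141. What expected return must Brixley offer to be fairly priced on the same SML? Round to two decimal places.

MRP = (9.97% − 6.03%) / (1.52 − 0.82) = 5.6286%
R_f = 6.03% − 0.82 × 5.6286% = 1.4145%
β_Brixley = Cov / Var(R_m) = 0.04330 / 0.04141 = 1.0456
E(R_Brixley) = R_f + β × MRP = 1.4145% + 1.0456 × 5.6286% = 7.30%

7.30%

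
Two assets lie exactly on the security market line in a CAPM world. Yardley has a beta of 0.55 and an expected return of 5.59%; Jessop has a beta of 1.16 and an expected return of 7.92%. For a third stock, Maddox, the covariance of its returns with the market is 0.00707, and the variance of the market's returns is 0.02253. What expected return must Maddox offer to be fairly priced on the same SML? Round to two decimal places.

4.69%

MRP = (7.92% − 5.59%) / (1.16 − 0.55) = 3.8197%
R_f = 5.59% − 0.55 × 3.8197% = 3.4892%
β_Maddox = Cov / Var(R_m) = 0.00707 / 0.02253 = 0.3138
E(R_Maddox) = R_f + β × MRP = 3.4892% + 0.3138 × 3.8197% = 4.69%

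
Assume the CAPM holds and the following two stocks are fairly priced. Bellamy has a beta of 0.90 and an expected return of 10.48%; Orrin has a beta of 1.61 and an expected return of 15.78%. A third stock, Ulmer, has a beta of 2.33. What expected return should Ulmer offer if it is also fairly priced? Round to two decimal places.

21.15%

MRP (SML slope) = (15.78% − 10.48%) / (1.61 − 0.90) = 5.30% / 0.71 = 7.4648%
R_f (intercept) = 10.48% − 0.90 × 7.4648% = 3.7617%
E(R_Ulmer) = R_f + β × MRP = 3.7617% + 2.33 × 7.4648% = 21.15%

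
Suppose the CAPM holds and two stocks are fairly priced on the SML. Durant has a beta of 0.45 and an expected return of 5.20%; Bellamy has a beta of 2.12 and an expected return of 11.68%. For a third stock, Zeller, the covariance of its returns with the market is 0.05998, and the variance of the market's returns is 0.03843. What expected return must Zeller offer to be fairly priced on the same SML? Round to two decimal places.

9.51%

MRP = (11.68% − 5.20%) / (2.12 − 0.45) = 3.8802%
R_f = 5.20% − 0.45 × 3.8802% = 3.4539%
β_Zeller = Cov / Var(R_m) = 0.05998 / 0.03843 = 1.5608
E(R_Zeller) = R_f + β × MRP = 3.4539% + 1.5608 × 3.8802% = 9.51%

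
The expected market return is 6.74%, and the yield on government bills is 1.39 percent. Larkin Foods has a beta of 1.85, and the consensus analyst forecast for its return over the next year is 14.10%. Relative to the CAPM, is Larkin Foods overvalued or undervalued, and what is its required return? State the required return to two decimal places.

Undervalued; required return 11.29%

MRP = 6.74% − 1.39% = 5.35%
Required return = R_f + β·MRP = 1.39% + 1.85 × 5.35% = 11.29%
Forecast 14.10% > required 11.29% → the stock plots above the SML → undervalued.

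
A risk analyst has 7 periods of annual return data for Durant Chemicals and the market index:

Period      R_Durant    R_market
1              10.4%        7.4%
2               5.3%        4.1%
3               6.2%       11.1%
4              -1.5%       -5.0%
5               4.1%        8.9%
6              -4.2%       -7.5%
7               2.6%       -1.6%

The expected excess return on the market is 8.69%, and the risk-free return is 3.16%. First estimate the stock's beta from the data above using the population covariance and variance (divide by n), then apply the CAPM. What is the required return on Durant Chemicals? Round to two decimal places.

8.19%

Mean R_i = (10.4 + 5.3 + 6.2 − 1.5 + 4.1 − 4.2 + 2.6) / 7 = 3.2714%
Mean R_m = (7.4 + 4.1 + 11.1 − 5.0 + 8.9 − 7.5 − 1.6) / 7 = 2.4857%
Σ(R_i − R̄_i)(R_m − R̄_m) = 181.9171  ⇒  Cov = 181.9171 / 7 = 25.9882
Σ(R_m − R̄_m)² = 314.5486  ⇒  Var(R_m) = 314.5486 / 7 = 44.9355
β = Cov / Var(R_m) = 25.9882 / 44.9355 = 0.5783
E(R) = R_f + β × MRP = 3.16% + 0.5783 × 8.69% = 8.19%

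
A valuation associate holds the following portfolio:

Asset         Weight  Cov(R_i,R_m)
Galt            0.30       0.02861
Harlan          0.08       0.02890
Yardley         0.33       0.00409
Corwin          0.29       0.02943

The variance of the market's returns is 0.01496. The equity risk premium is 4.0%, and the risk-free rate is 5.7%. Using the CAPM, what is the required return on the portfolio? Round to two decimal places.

β_Galt = 0.02861 / 0.01496 = 1.9124
β_Harlan = 0.02890 / 0.01496 = 1.9318
β_Yardley = 0.00409 / 0.01496 = 0.2734
β_Corwin = 0.02943 / 0.01496 = 1.9672
β_P = Σ w_i β_i = 0.30×1.9124 + 0.08×1.9318 + 0.33×0.2734 + 0.29×1.9672 = 1.3890
E(R_P) = R_f + β_P × MRP = 5.7% + 1.3890 × 4.0% = 11.26%

11.26%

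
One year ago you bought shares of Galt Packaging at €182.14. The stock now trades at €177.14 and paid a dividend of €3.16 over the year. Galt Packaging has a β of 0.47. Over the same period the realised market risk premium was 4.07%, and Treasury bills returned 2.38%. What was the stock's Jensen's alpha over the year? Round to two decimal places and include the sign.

Realised HPR = (P1 + D1 − P0) / P0 = (177.14 + 3.16 − 182.14) / 182.14 = -1.84 / 182.14 = -1.0102%
CAPM required = R_f + β·MRP = 2.38% + 0.47 × 4.07% = 4.2929%
α = realised − required = -1.0102% − 4.2929% = -5.30%

-5.30%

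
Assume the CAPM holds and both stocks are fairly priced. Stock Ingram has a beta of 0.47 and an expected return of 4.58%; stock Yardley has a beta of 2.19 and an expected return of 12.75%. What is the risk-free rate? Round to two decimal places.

2.35%

Both satisfy E(R) = R_f + β·MRP, so the slope of the SML is
MRP = (12.75% − 4.58%) / (2.19 − 0.47) = 8.17% / 1.72 = 4.7500%
R_f = E(R_Ingram) − β_Ingram·MRP = 4.58% − 0.47 × 4.7500% = 2.3475%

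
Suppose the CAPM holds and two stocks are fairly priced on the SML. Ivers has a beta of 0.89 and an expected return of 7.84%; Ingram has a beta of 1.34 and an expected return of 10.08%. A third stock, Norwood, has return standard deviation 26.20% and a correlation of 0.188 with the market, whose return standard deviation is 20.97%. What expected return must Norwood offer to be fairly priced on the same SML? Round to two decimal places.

4.58%

MRP = (10.08% − 7.84%) / (1.34 − 0.89) = 4.9778%
R_f = 7.84% − 0.89 × 4.9778% = 3.4098%
β_Norwood = ρ·σ_i/σ_m = 0.188 × 26.20 / 20.97 = 0.2349
E(R_Norwood) = R_f + β × MRP = 3.4098% + 0.2349 × 4.9778% = 4.58%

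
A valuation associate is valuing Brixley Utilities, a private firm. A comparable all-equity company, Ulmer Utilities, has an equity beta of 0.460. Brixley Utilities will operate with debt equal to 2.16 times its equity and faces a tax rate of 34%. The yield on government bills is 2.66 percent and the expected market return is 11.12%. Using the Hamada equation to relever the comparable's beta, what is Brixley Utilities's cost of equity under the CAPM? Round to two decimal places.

β_L = β_U × [1 + (1 − t)(D/E)] = 0.460 × [1 + (1 − 0.34) × 2.16]
    = 0.460 × [1 + 0.66 × 2.16] = 0.460 × 2.4256 = 1.1158
MRP = 11.12% − 2.66% = 8.46%
E(R) = R_f + β_L × MRP = 2.66% + 1.1158 × 8.46% = 12.10%

12.10%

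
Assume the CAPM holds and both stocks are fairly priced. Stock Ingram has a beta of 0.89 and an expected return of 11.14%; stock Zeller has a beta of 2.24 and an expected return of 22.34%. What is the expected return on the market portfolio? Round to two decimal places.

Both satisfy E(R) = R_f + β·MRP, so the slope of the SML is
MRP = (22.34% − 11.14%) / (2.24 − 0.89) = 11.20% / 1.35 = 8.2963%
R_f = E(R_Ingram) − β_Ingram·MRP = 11.14% − 0.89 × 8.2963% = 3.7563%
E(R_m) = R_f + MRP = 3.7563% + 8.2963% = 12.05%

12.05%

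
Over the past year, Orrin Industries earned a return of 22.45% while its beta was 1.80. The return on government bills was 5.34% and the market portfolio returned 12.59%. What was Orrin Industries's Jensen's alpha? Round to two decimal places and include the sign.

+4.06%

Market excess return = 12.59% − 5.34% = 7.25%
CAPM benchmark = R_f + β(R_m − R_f) = 5.34% + 1.80 × 7.25% = 18.3900%
α = actual − benchmark = 22.45% − 18.3900% = +4.06%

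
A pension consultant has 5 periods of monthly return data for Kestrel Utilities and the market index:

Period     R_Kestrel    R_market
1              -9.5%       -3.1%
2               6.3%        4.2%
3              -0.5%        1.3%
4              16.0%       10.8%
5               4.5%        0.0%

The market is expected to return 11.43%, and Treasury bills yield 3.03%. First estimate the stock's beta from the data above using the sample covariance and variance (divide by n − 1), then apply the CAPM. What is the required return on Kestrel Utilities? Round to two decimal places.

Mean R_i = (-9.5 + 6.3 − 0.5 + 16.0 + 4.5) / 5 = 3.3600%
Mean R_m = (-3.1 + 4.2 + 1.3 + 10.8 + 0.0) / 5 = 2.6400%
Σ(R_i − R̄_i)(R_m − R̄_m) = 183.7080  ⇒  Cov = 183.7080 / 4 = 45.9270
Σ(R_m − R̄_m)² = 110.7320  ⇒  Var(R_m) = 110.7320 / 4 = 27.6830
β = Cov / Var(R_m) = 45.9270 / 27.6830 = 1.6590
MRP = 11.43% − 3.03% = 8.40%
E(R) = R_f + β × MRP = 3.03% + 1.6590 × 8.40% = 16.97%

16.97%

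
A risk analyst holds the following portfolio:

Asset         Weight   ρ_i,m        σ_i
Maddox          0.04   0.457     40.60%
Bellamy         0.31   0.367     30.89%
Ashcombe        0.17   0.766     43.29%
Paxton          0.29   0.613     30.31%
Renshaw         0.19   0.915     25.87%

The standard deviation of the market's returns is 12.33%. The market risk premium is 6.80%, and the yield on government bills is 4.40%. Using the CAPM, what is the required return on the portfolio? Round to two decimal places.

15.31%

β_Maddox = 0.457 × 40.60% / 12.33% = 1.5048
β_Bellamy = 0.367 × 30.89% / 12.33% = 0.9194
β_Ashcombe = 0.766 × 43.29% / 12.33% = 2.6894
β_Paxton = 0.613 × 30.31% / 12.33% = 1.5069
β_Renshaw = 0.915 × 25.87% / 12.33% = 1.9198
β_P = Σ w_i β_i = 0.04×1.5048 + 0.31×0.9194 + 0.17×2.6894 + 0.29×1.5069 + 0.19×1.9198 = 1.6042
E(R_P) = R_f + β_P × MRP = 4.40% + 1.6042 × 6.80% = 15.31%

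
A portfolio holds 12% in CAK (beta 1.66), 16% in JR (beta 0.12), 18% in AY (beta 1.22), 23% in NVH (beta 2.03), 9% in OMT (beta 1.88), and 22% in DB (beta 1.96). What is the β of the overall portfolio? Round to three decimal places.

1.505

β_P = Σ w_i β_i = 0.12×1.66 + 0.16×0.12 + 0.18×1.22 + 0.23×2.03 + 0.09×1.88 + 0.22×1.96 = 1.5053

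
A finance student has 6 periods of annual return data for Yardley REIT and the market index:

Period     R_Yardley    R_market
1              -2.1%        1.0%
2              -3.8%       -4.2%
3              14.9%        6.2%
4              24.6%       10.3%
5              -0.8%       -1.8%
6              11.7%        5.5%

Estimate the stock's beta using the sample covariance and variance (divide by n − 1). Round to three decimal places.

2.016

Mean R_i = (-2.1 − 3.8 + 14.9 + 24.6 − 0.8 + 11.7) / 6 = 7.4167%
Mean R_m = (1.0 − 4.2 + 6.2 + 10.3 − 1.8 + 5.5) / 6 = 2.8333%
Σ(R_i − R̄_i)(R_m − R̄_m) = 299.3267  ⇒  Cov = 299.3267 / 5 = 59.8653
Σ(R_m − R̄_m)² = 148.4933  ⇒  Var(R_m) = 148.4933 / 5 = 29.6987
β = Cov / Var(R_m) = 59.8653 / 29.6987 = 2.0158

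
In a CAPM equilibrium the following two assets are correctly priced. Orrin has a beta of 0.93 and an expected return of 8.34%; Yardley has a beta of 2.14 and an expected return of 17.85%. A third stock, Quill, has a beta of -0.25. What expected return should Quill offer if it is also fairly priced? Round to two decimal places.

MRP (SML slope) = (17.85% − 8.34%) / (2.14 − 0.93) = 9.51% / 1.21 = 7.8595%
R_f (intercept) = 8.34% − 0.93 × 7.8595% = 1.0307%
E(R_Quill) = R_f + β × MRP = 1.0307% + -0.25 × 7.8595% = -0.93%

-0.93%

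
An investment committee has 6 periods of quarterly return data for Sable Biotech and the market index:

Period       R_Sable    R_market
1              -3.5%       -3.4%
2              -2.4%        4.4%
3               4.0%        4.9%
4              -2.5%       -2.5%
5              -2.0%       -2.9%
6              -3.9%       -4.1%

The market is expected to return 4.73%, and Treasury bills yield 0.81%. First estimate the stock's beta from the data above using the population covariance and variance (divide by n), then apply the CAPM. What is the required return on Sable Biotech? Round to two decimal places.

Mean R_i = (-3.5 − 2.4 + 4.0 − 2.5 − 2.0 − 3.9) / 6 = -1.7167%
Mean R_m = (-3.4 + 4.4 + 4.9 − 2.5 − 2.9 − 4.1) / 6 = -0.6000%
Σ(R_i − R̄_i)(R_m − R̄_m) = 42.8000  ⇒  Cov = 42.8000 / 6 = 7.1333
Σ(R_m − R̄_m)² = 84.2400  ⇒  Var(R_m) = 84.2400 / 6 = 14.0400
β = Cov / Var(R_m) = 7.1333 / 14.0400 = 0.5081
MRP = 4.73% − 0.81% = 3.92%
E(R) = R_f + β × MRP = 0.81% + 0.5081 × 3.92% = 2.80%

2.80%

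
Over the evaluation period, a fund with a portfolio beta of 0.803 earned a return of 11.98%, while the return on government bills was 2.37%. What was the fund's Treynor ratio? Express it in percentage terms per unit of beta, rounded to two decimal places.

11.97%

Treynor = (R_P − R_f) / β_P = (11.98% − 2.37%) / 0.8030 = 9.61% / 0.8030 = 11.97%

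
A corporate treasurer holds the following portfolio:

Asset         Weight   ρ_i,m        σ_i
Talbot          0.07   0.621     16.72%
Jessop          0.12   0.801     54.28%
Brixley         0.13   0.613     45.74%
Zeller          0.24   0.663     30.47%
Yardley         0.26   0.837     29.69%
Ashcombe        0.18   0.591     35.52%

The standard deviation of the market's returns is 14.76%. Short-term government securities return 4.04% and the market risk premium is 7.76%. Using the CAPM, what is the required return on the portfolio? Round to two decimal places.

β_Talbot = 0.621 × 16.72% / 14.76% = 0.7035
β_Jessop = 0.801 × 54.28% / 14.76% = 2.9457
β_Brixley = 0.613 × 45.74% / 14.76% = 1.8996
β_Zeller = 0.663 × 30.47% / 14.76% = 1.3687
β_Yardley = 0.837 × 29.69% / 14.76% = 1.6836
β_Ashcombe = 0.591 × 35.52% / 14.76% = 1.4222
β_P = Σ w_i β_i = 0.07×0.7035 + 0.12×2.9457 + 0.13×1.8996 + 0.24×1.3687 + 0.26×1.6836 + 0.18×1.4222 = 1.6719
E(R_P) = R_f + β_P × MRP = 4.04% + 1.6719 × 7.76% = 17.01%

17.01%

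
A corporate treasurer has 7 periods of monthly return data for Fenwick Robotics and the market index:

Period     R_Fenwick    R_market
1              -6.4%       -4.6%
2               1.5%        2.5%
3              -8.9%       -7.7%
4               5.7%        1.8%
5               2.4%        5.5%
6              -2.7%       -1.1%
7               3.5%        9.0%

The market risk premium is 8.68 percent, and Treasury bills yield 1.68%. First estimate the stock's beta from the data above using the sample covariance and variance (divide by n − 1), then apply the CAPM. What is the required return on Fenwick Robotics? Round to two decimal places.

8.84%

Mean R_i = (-6.4 + 1.5 − 8.9 + 5.7 + 2.4 − 2.7 + 3.5) / 7 = -0.7000%
Mean R_m = (-4.6 + 2.5 − 7.7 + 1.8 + 5.5 − 1.1 + 9.0) / 7 = 0.7714%
Σ(R_i − R̄_i)(R_m − R̄_m) = 163.4300  ⇒  Cov = 163.4300 / 6 = 27.2383
Σ(R_m − R̄_m)² = 198.2343  ⇒  Var(R_m) = 198.2343 / 6 = 33.0391
β = Cov / Var(R_m) = 27.2383 / 33.0391 = 0.8244
E(R) = R_f + β × MRP = 1.68% + 0.8244 × 8.68% = 8.84%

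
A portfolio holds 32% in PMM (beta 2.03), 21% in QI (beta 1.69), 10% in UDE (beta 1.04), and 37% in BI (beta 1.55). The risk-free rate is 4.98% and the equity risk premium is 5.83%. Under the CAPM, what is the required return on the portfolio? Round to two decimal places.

β_P = Σ w_i β_i = 0.32×2.03 + 0.21×1.69 + 0.10×1.04 + 0.37×1.55 = 1.6820
E(R_P) = R_f + β_P × MRP = 4.98% + 1.6820 × 5.83% = 14.79%

14.79%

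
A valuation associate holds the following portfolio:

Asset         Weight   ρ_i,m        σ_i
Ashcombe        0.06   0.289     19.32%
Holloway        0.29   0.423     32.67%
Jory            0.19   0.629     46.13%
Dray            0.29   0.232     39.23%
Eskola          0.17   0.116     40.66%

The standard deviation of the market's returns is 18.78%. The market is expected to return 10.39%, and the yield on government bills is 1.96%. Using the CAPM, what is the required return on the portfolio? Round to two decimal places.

7.93%

β_Ashcombe = 0.289 × 19.32% / 18.78% = 0.2973
β_Holloway = 0.423 × 32.67% / 18.78% = 0.7359
β_Jory = 0.629 × 46.13% / 18.78% = 1.5450
β_Dray = 0.232 × 39.23% / 18.78% = 0.4846
β_Eskola = 0.116 × 40.66% / 18.78% = 0.2511
β_P = Σ w_i β_i = 0.06×0.2973 + 0.29×0.7359 + 0.19×1.5450 + 0.29×0.4846 + 0.17×0.2511 = 0.7080
MRP = 10.39% − 1.96% = 8.43%
E(R_P) = R_f + β_P × MRP = 1.96% + 0.7080 × 8.43% = 7.93%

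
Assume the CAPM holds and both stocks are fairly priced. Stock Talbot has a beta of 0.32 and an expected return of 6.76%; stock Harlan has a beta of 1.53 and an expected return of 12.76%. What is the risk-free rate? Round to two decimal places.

Both satisfy E(R) = R_f + β·MRP, so the slope of the SML is
MRP = (12.76% − 6.76%) / (1.53 − 0.32) = 6.00% / 1.21 = 4.9587%
R_f = E(R_Talbot) − β_Talbot·MRP = 6.76% − 0.32 × 4.9587% = 5.1732%

5.17%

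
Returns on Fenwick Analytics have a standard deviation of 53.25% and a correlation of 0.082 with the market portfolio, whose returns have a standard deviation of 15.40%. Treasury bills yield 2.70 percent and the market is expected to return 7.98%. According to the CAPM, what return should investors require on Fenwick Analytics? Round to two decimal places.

4.20%

β = ρ × σ_i / σ_m = 0.082 × 53.25% / 15.40% = 0.2835
MRP = 7.98% − 2.70% = 5.28%
E(R) = 2.70% + 0.2835 × 5.28% = 4.20%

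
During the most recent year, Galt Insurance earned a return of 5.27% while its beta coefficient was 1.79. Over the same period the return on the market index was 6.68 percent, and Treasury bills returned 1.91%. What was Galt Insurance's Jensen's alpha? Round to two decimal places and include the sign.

-5.18%

Market excess return = 6.68% − 1.91% = 4.77%
CAPM benchmark = R_f + β(R_m − R_f) = 1.91% + 1.79 × 4.77% = 10.4483%
α = actual − benchmark = 5.27% − 10.4483% = -5.18%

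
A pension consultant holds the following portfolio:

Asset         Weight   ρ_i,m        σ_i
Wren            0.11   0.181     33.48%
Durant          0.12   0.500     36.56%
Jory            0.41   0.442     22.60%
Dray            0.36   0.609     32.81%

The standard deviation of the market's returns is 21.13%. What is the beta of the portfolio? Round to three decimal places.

β_Wren = 0.181 × 33.48% / 21.13% = 0.2868
β_Durant = 0.500 × 36.56% / 21.13% = 0.8651
β_Jory = 0.442 × 22.60% / 21.13% = 0.4727
β_Dray = 0.609 × 32.81% / 21.13% = 0.9456
β_P = Σ w_i β_i = 0.11×0.2868 + 0.12×0.8651 + 0.41×0.4727 + 0.36×0.9456 = 0.6696

0.670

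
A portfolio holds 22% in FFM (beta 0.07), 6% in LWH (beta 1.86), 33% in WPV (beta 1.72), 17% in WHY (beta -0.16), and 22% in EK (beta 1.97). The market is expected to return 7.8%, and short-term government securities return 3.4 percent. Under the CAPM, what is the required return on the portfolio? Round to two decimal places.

β_P = Σ w_i β_i = 0.22×0.07 + 0.06×1.86 + 0.33×1.72 + 0.17×-0.16 + 0.22×1.97 = 1.1008
MRP = 7.8% − 3.4% = 4.40%
E(R_P) = R_f + β_P × MRP = 3.4% + 1.1008 × 4.4% = 8.24%

8.24%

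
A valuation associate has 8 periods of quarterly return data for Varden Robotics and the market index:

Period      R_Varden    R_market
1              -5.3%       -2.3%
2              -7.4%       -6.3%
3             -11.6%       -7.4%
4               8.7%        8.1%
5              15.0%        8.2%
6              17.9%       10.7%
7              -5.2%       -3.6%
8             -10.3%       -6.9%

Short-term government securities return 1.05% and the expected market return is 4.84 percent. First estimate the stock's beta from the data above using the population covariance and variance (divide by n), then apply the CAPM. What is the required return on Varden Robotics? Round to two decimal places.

Mean R_i = (-5.3 − 7.4 − 11.6 + 8.7 + 15.0 + 17.9 − 5.2 − 10.3) / 8 = 0.2250%
Mean R_m = (-2.3 − 6.3 − 7.4 + 8.1 + 8.2 + 10.7 − 3.6 − 6.9) / 8 = 0.0625%
Σ(R_i − R̄_i)(R_m − R̄_m) = 619.3275  ⇒  Cov = 619.3275 / 8 = 77.4159
Σ(R_m − R̄_m)² = 407.6188  ⇒  Var(R_m) = 407.6188 / 8 = 50.9524
β = Cov / Var(R_m) = 77.4159 / 50.9524 = 1.5194
MRP = 4.84% − 1.05% = 3.79%
E(R) = R_f + β × MRP = 1.05% + 1.5194 × 3.79% = 6.81%

6.81%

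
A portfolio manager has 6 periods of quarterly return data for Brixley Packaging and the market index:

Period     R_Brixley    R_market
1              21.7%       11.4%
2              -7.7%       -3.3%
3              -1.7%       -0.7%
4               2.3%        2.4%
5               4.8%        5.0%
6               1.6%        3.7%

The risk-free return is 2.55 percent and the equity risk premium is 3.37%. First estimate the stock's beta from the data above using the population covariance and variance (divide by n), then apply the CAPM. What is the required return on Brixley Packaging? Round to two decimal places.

8.95%

Mean R_i = (21.7 − 7.7 − 1.7 + 2.3 + 4.8 + 1.6) / 6 = 3.5000%
Mean R_m = (11.4 − 3.3 − 0.7 + 2.4 + 5.0 + 3.7) / 6 = 3.0833%
Σ(R_i − R̄_i)(R_m − R̄_m) = 244.6700  ⇒  Cov = 244.6700 / 6 = 40.7783
Σ(R_m − R̄_m)² = 128.7483  ⇒  Var(R_m) = 128.7483 / 6 = 21.4581
β = Cov / Var(R_m) = 40.7783 / 21.4581 = 1.9004
E(R) = R_f + β × MRP = 2.55% + 1.9004 × 3.37% = 8.95%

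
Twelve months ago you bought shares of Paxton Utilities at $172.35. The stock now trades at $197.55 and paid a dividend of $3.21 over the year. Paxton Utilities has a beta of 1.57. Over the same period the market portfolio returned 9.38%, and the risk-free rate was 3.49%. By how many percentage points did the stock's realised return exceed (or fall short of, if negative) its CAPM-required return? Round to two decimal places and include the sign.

+3.75%

Realised HPR = (P1 + D1 − P0) / P0 = (197.55 + 3.21 − 172.35) / 172.35 = 28.41 / 172.35 = 16.4839%
MRP = 9.38% − 3.49% = 5.89%
CAPM required = R_f + β·MRP = 3.49% + 1.57 × 5.89% = 12.7373%
α = realised − required = 16.4839% − 12.7373% = +3.75%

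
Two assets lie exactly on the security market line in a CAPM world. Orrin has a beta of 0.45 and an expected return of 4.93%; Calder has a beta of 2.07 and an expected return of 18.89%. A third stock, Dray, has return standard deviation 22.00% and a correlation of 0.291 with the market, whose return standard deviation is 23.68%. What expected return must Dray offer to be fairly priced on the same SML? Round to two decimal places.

3.38%

MRP = (18.89% − 4.93%) / (2.07 − 0.45) = 8.6173%
R_f = 4.93% − 0.45 × 8.6173% = 1.0522%
β_Dray = ρ·σ_i/σ_m = 0.291 × 22.00 / 23.68 = 0.2704
E(R_Dray) = R_f + β × MRP = 1.0522% + 0.2704 × 8.6173% = 3.38%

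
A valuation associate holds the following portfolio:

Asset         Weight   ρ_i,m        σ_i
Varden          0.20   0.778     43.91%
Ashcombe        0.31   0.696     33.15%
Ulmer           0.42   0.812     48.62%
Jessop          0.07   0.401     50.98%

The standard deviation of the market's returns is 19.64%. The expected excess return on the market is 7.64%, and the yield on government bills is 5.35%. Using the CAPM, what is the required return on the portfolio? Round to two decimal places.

17.80%

β_Varden = 0.778 × 43.91% / 19.64% = 1.7394
β_Ashcombe = 0.696 × 33.15% / 19.64% = 1.1748
β_Ulmer = 0.812 × 48.62% / 19.64% = 2.0102
β_Jessop = 0.401 × 50.98% / 19.64% = 1.0409
β_P = Σ w_i β_i = 0.20×1.7394 + 0.31×1.1748 + 0.42×2.0102 + 0.07×1.0409 = 1.6292
E(R_P) = R_f + β_P × MRP = 5.35% + 1.6292 × 7.64% = 17.80%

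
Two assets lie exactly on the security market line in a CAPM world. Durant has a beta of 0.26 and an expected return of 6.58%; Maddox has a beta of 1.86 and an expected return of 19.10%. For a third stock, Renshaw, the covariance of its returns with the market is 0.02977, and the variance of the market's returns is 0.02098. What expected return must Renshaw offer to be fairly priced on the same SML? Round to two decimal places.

MRP = (19.10% − 6.58%) / (1.86 − 0.26) = 7.8250%
R_f = 6.58% − 0.26 × 7.8250% = 4.5455%
β_Renshaw = Cov / Var(R_m) = 0.02977 / 0.02098 = 1.4190
E(R_Renshaw) = R_f + β × MRP = 4.5455% + 1.4190 × 7.8250% = 15.65%

15.65%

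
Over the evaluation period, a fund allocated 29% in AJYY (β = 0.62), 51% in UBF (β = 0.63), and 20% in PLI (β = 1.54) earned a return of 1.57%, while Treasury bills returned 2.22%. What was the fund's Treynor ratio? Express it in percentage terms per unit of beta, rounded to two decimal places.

β_P = 0.29×0.62 + 0.51×0.63 + 0.20×1.54 = 0.8091
Treynor = (R_P − R_f) / β_P = (1.57% − 2.22%) / 0.8091 = -0.65% / 0.8091 = -0.80%

-0.80%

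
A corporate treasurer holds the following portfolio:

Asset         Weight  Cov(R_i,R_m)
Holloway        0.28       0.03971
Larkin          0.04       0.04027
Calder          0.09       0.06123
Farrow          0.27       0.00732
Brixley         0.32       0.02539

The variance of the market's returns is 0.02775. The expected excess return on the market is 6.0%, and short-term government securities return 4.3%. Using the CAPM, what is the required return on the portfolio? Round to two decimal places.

β_Holloway = 0.03971 / 0.02775 = 1.4310
β_Larkin = 0.04027 / 0.02775 = 1.4512
β_Calder = 0.06123 / 0.02775 = 2.2065
β_Farrow = 0.00732 / 0.02775 = 0.2638
β_Brixley = 0.02539 / 0.02775 = 0.9150
β_P = Σ w_i β_i = 0.28×1.4310 + 0.04×1.4512 + 0.09×2.2065 + 0.27×0.2638 + 0.32×0.9150 = 1.0213
E(R_P) = R_f + β_P × MRP = 4.3% + 1.0213 × 6.0% = 10.43%

10.43%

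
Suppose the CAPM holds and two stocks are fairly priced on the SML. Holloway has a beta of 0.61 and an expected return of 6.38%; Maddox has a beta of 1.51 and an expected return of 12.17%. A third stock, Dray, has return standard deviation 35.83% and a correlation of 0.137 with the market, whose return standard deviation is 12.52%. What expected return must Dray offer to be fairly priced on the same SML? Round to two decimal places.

MRP = (12.17% − 6.38%) / (1.51 − 0.61) = 6.4333%
R_f = 6.38% − 0.61 × 6.4333% = 2.4557%
β_Dray = ρ·σ_i/σ_m = 0.137 × 35.83 / 12.52 = 0.3921
E(R_Dray) = R_f + β × MRP = 2.4557% + 0.3921 × 6.4333% = 4.98%

4.98%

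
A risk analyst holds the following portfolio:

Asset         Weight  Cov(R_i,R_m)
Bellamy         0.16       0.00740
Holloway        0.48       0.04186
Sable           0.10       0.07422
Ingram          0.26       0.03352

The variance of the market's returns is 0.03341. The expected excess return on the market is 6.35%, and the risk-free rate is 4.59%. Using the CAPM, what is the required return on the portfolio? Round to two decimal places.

β_Bellamy = 0.00740 / 0.03341 = 0.2215
β_Holloway = 0.04186 / 0.03341 = 1.2529
β_Sable = 0.07422 / 0.03341 = 2.2215
β_Ingram = 0.03352 / 0.03341 = 1.0033
β_P = Σ w_i β_i = 0.16×0.2215 + 0.48×1.2529 + 0.10×2.2215 + 0.26×1.0033 = 1.1198
E(R_P) = R_f + β_P × MRP = 4.59% + 1.1198 × 6.35% = 11.70%

11.70%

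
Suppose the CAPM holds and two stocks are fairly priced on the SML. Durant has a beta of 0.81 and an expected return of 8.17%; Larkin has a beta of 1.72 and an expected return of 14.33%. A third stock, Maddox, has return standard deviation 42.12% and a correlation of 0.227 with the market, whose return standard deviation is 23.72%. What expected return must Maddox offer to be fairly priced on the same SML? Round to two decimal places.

5.42%

MRP = (14.33% − 8.17%) / (1.72 − 0.81) = 6.7692%
R_f = 8.17% − 0.81 × 6.7692% = 2.6869%
β_Maddox = ρ·σ_i/σ_m = 0.227 × 42.12 / 23.72 = 0.4031
E(R_Maddox) = R_f + β × MRP = 2.6869% + 0.4031 × 6.7692% = 5.42%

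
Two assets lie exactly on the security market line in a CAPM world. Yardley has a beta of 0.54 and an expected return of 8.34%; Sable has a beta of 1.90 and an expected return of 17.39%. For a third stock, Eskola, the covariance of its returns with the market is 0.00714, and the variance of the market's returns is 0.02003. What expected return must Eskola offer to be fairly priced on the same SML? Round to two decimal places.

7.12%

MRP = (17.39% − 8.34%) / (1.90 − 0.54) = 6.6544%
R_f = 8.34% − 0.54 × 6.6544% = 4.7466%
β_Eskola = Cov / Var(R_m) = 0.00714 / 0.02003 = 0.3565
E(R_Eskola) = R_f + β × MRP = 4.7466% + 0.3565 × 6.6544% = 7.12%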